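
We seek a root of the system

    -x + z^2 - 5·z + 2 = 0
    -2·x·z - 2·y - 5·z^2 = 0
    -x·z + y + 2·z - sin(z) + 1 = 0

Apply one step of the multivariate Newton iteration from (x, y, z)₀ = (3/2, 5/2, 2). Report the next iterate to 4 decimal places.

(-5.5326, -16.5601, 3.5326)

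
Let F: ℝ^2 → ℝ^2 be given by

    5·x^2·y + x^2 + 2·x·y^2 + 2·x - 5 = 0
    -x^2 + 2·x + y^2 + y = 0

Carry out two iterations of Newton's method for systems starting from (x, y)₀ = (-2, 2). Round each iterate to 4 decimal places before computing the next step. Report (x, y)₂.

(-1.2731, 1.5989)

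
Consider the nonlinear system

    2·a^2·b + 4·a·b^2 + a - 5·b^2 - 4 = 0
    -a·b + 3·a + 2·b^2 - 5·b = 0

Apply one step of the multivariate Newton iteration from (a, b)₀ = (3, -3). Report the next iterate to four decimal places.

At (3, -3): F = (8.0000, 51.0000).
Jacobian J = [[4·a·b + 4·b^2 + 1, 2·a^2 + 8·a·b - 10·b], [-b + 3, -a + 4·b - 5]].
At the point, J = [[1.0000, -24.0000], [6.0000, -20.0000]] (det J = 124.0000).
Solving J·Δ = −F gives Δ = (-8.5806, -0.0242).
Then the next iterate is (a, b)₁ = (-5.5806, -3.0242).

(-5.5806, -3.0242)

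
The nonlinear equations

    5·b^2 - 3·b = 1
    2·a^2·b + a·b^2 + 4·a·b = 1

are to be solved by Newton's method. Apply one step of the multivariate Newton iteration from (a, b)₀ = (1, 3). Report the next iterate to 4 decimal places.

(0.6835, 1.7037)

At (1, 3): F = (35.0000, 26.0000).
Jacobian J = [[0, 10·b - 3], [4·a·b + b^2 + 4·b, 2·a^2 + 2·a·b + 4·a]].
At the point, J = [[0.0000, 27.0000], [33.0000, 12.0000]] (det J = -891.0000).
Solving J·Δ = −F gives Δ = (-0.3165, -1.2963).
Then the next iterate is (a, b)₁ = (0.6835, 1.7037).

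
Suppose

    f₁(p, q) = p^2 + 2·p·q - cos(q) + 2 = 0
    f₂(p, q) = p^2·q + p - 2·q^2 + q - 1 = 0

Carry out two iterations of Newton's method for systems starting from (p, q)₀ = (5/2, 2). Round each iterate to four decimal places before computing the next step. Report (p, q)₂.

(0.1510, 0.4795)

At (5/2, 2): F = (18.666147, 8.0000).
Jacobian J = [[2·p + 2·q, 2·p + sin(q)], [2·p·q + 1, p^2 - 4·q + 1]].
At the point, J = [[9.0000, 5.909297], [11.0000, -0.7500]] (det J = -71.752272).
Solving J·Δ = −F gives Δ = (-0.8540, -1.8582).
Then the next iterate is (p, q)₁ = (1.6460, 0.1418).
Round to (1.6460, 0.1418) and repeat: F = (4.186158, 1.131767), J = [[3.5756, 3.433325], [1.466806, 3.142116]].
Δ = (-1.4950, 0.3377), so (p, q)₂ = (0.1510, 0.4795).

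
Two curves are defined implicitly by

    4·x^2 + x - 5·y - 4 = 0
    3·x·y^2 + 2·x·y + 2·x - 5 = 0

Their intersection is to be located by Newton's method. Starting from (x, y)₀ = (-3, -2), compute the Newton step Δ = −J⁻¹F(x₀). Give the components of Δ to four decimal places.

(1.5547, 0.6484)

At (-3, -2): F = (39.0000, -35.0000).
Jacobian J = [[8·x + 1, -5], [3·y^2 + 2·y + 2, 6·x·y + 2·x]].
At the point, J = [[-23.0000, -5.0000], [10.0000, 30.0000]] (det J = -640.0000).
Solving J·Δ = −F gives Δ = (1.5547, 0.6484).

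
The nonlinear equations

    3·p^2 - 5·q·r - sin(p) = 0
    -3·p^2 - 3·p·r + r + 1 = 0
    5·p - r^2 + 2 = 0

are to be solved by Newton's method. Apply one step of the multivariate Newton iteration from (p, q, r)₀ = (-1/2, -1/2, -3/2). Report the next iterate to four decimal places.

(-0.1375, -0.0807, -1.1875)

At (-1/2, -1/2, -3/2): F = (-2.520574, -3.5000, -2.7500).
Jacobian J = [[6·p - cos(p), -5·r, -5·q], [-6·p - 3·r, 0, -3·p + 1], [5, 0, -2·r]].
At the point, J = [[-3.877583, 7.5000, 2.5000], [7.5000, 0.0000, 2.5000], [5.0000, 0.0000, 3.0000]] (det J = -75.0000).
Solving J·Δ = −F gives Δ = (0.3625, 0.4193, 0.3125).
Then the next iterate is (p, q, r)₁ = (-0.1375, -0.0807, -1.1875).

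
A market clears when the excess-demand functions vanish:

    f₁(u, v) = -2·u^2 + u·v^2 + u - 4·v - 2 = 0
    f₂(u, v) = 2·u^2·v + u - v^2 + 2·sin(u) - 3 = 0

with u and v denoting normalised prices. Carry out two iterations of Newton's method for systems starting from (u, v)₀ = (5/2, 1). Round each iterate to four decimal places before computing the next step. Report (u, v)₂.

At (5/2, 1): F = (-13.5000, 12.196944).
Jacobian J = [[-4·u + v^2 + 1, 2·u·v - 4], [4·u·v + 2·cos(u) + 1, 2·u^2 - 2·v]].
At the point, J = [[-8.0000, 1.0000], [9.397713, 10.5000]] (det J = -93.397713).
Solving J·Δ = −F gives Δ = (-1.6483, 0.3136).
Then the next iterate is (u, v)₁ = (0.8517, 1.3136).
Round to (0.8517, 1.3136) and repeat: F = (-6.383839, -0.463290), J = [[-0.681255, -1.762414], [6.792583, -1.176414]].
Δ = (-0.5240, -3.4196), so (u, v)₂ = (0.3277, -2.1060).

(0.3277, -2.1060)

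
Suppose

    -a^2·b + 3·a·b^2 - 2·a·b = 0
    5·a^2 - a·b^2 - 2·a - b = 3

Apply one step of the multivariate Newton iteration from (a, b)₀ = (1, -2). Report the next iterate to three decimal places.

At (1, -2): F = (18.000, -2.000).
Jacobian J = [[-2·a·b + 3·b^2 - 2·b, -a^2 + 6·a·b - 2·a], [10·a - b^2 - 2, -2·a·b - 1]].
At the point, J = [[20.000, -15.000], [4.000, 3.000]] (det J = 120.000).
Solving J·Δ = −F gives Δ = (-0.200, 0.933).
Then the next iterate is (a, b)₁ = (0.800, -1.067).

(0.800, -1.067)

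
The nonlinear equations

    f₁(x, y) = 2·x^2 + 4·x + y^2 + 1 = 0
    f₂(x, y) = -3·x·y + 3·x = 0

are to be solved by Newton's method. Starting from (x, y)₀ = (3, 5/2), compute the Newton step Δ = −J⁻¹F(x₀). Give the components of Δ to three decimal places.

(-2.204, -0.398)

At (3, 5/2): F = (37.250, -13.500).
Jacobian J = [[4·x + 4, 2·y], [-3·y + 3, -3·x]].
At the point, J = [[16.000, 5.000], [-4.500, -9.000]] (det J = -121.500).
Solving J·Δ = −F gives Δ = (-2.204, -0.398).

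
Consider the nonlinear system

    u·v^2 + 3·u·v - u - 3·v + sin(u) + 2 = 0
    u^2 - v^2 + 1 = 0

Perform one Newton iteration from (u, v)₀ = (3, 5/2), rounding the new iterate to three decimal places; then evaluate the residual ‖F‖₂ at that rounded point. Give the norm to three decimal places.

9.498

At (3, 5/2): F = (32.89112, 3.750).
Jacobian J = [[v^2 + 3·v + cos(u) - 1, 2·u·v + 3·u - 3], [2·u, -2·v]].
At the point, J = [[11.76001, 21.000], [6.000, -5.000]] (det J = -184.80004).
Solving J·Δ = −F gives Δ = (-1.316, -0.829).
Then the next iterate is (u, v)₁ = (1.684, 1.671).
Re-evaluating at (1.684, 1.671): F = (9.44063, 1.04361), so ‖F‖₂ = 9.498.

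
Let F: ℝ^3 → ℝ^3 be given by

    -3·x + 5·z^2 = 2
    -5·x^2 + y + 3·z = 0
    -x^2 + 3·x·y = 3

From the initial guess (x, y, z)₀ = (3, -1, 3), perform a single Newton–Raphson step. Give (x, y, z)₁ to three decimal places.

At (3, -1, 3): F = (34.000, -37.000, -21.000).
Jacobian J = [[-3, 0, 10·z], [-10·x, 1, 3], [-2·x + 3·y, 3·x, 0]].
At the point, J = [[-3.000, 0.000, 30.000], [-30.000, 1.000, 3.000], [-9.000, 9.000, 0.000]] (det J = -7749.000).
Solving J·Δ = −F gives Δ = (-1.326, 1.007, -1.266).
Then the next iterate is (x, y, z)₁ = (1.674, 0.007, 1.734).

(1.674, 0.007, 1.734)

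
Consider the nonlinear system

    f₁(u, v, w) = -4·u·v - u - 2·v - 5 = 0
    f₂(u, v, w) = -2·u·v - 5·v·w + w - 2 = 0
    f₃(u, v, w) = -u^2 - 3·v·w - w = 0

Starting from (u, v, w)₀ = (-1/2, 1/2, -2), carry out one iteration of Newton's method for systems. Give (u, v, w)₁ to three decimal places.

(-2.000, 0.358, -1.041)

At (-1/2, 1/2, -2): F = (-4.500, 1.500, 4.750).
Jacobian J = [[-4·v - 1, -4·u - 2, 0], [-2·v, -2·u - 5·w, -5·v + 1], [-2·u, -3·w, -3·v - 1]].
At the point, J = [[-3.000, 0.000, 0.000], [-1.000, 11.000, -1.500], [1.000, 6.000, -2.500]] (det J = 55.500).
Solving J·Δ = −F gives Δ = (-1.500, -0.142, 0.959).
Then the next iterate is (u, v, w)₁ = (-2.000, 0.358, -1.041).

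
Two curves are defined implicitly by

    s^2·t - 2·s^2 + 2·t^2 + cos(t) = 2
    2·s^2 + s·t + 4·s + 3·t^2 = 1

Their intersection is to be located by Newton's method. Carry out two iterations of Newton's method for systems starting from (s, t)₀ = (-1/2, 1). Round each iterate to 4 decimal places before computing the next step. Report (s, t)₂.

(-0.2476, 0.8344)

At (-1/2, 1): F = (0.290302, 0.0000).
Jacobian J = [[2·s·t - 4·s, s^2 + 4·t - sin(t)], [4·s + t + 4, s + 6·t]].
At the point, J = [[1.0000, 3.408529], [3.0000, 5.5000]] (det J = -4.725587).
Solving J·Δ = −F gives Δ = (0.3379, -0.1843).
Then the next iterate is (s, t)₁ = (-0.1621, 0.8157).
Round to (-0.1621, 0.8157) and repeat: F = (-0.015027, 0.268027), J = [[0.383950, 2.560871], [4.1673, 4.7321]].
Δ = (-0.0855, 0.0187), so (s, t)₂ = (-0.2476, 0.8344).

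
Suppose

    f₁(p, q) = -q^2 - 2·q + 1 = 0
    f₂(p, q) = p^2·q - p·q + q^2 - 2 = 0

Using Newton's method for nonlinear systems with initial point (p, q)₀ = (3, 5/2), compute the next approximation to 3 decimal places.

(2.749, 1.036)

At (3, 5/2): F = (-10.250, 19.250).
Jacobian J = [[0, -2·q - 2], [2·p·q - q, p^2 - p + 2·q]].
At the point, J = [[0.000, -7.000], [12.500, 11.000]] (det J = 87.500).
Solving J·Δ = −F gives Δ = (-0.251, -1.464).
Then the next iterate is (p, q)₁ = (2.749, 1.036).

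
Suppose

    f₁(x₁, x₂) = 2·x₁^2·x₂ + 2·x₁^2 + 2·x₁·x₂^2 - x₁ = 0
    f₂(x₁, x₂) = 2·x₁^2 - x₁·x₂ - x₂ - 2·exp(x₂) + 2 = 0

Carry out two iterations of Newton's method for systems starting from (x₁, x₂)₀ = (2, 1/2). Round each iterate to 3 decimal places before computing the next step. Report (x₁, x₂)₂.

At (2, 1/2): F = (11.000, 5.20256).
Jacobian J = [[4·x₁·x₂ + 4·x₁ + 2·x₂^2 - 1, 2·x₁^2 + 4·x₁·x₂], [4·x₁ - x₂, -x₁ - 2·exp(x₂) - 1]].
At the point, J = [[11.500, 12.000], [7.500, -6.29744]] (det J = -162.42059).
Solving J·Δ = −F gives Δ = (-0.811, -0.140).
Then the next iterate is (x₁, x₂)₁ = (1.189, 0.360).
Round to (1.189, 0.360) and repeat: F = (2.96451, 1.17274), J = [[5.72736, 4.53960], [4.396, -5.05566]].
Δ = (-0.415, -0.129), so (x₁, x₂)₂ = (0.774, 0.231).

(0.774, 0.231)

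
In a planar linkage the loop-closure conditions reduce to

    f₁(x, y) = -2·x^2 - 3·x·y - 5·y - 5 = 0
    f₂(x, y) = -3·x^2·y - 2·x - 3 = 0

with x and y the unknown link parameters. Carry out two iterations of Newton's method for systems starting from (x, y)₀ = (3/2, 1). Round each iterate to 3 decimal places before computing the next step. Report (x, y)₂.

(1.464, -0.991)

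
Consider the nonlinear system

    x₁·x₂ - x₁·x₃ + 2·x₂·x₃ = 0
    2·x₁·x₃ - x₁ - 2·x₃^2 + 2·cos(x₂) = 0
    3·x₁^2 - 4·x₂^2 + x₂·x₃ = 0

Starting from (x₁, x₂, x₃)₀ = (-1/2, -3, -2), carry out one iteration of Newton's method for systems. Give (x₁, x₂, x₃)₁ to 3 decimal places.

(-0.442, -1.519, -0.949)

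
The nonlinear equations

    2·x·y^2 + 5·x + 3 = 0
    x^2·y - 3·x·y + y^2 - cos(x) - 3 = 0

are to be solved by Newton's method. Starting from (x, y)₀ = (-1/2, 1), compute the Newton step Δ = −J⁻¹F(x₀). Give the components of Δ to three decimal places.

At (-1/2, 1): F = (-0.500, -1.12758).
Jacobian J = [[2·y^2 + 5, 4·x·y], [2·x·y - 3·y + sin(x), x^2 - 3·x + 2·y]].
At the point, J = [[7.000, -2.000], [-4.47943, 3.750]] (det J = 17.29115).
Solving J·Δ = −F gives Δ = (0.239, 0.586).

(0.239, 0.586)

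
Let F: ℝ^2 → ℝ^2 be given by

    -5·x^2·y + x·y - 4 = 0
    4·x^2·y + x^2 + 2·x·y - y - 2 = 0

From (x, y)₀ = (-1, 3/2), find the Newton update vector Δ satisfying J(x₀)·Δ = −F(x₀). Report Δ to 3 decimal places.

(-0.202, -2.722)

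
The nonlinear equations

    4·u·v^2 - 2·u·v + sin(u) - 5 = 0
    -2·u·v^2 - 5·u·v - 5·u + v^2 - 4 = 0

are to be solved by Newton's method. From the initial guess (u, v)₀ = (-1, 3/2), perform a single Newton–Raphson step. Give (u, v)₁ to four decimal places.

At (-1, 3/2): F = (-11.841471, 15.2500).
Jacobian J = [[4·v^2 - 2·v + cos(u), 8·u·v - 2·u], [-2·v^2 - 5·v - 5, -4·u·v - 5·u + 2·v]].
At the point, J = [[6.540302, -10.0000], [-17.0000, 14.0000]] (det J = -78.435768).
Solving J·Δ = −F gives Δ = (-0.1693, -1.2949).
Then the next iterate is (u, v)₁ = (-1.1693, 0.2051).

(-1.1693, 0.2051)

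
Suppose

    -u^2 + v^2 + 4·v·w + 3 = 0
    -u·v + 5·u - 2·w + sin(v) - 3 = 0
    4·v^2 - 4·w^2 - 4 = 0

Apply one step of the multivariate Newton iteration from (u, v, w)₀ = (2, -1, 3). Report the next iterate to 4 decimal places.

(1.1716, -0.7630, 1.4210)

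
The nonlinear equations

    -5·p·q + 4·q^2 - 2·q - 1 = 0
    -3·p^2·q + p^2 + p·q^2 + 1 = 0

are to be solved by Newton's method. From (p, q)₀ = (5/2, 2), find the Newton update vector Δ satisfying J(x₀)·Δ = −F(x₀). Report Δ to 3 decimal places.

(-1.285, 0.769)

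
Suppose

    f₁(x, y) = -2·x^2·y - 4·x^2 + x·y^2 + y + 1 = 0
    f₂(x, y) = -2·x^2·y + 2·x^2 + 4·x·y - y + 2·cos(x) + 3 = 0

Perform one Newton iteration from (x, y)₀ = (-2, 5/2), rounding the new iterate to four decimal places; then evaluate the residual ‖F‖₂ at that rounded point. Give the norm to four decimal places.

15.2848

At (-2, 5/2): F = (-45.0000, -32.332294).
Jacobian J = [[-4·x·y - 8·x + y^2, -2·x^2 + 2·x·y + 1], [-4·x·y + 4·x + 4·y - 2·sin(x), -2·x^2 + 4·x - 1]].
At the point, J = [[42.2500, -17.0000], [23.818595, -17.0000]] (det J = -313.333887).
Solving J·Δ = −F gives Δ = (0.6873, -0.9389).
Then the next iterate is (x, y)₁ = (-1.3127, 1.5611).
Re-evaluating at (-1.3127, 1.5611): F = (-12.910835, -8.181397), so ‖F‖₂ = 15.2848.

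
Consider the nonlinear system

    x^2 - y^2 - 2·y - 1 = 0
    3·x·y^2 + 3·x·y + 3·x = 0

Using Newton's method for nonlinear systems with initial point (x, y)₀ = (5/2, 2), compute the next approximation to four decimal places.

(1.8242, 0.9785)

At (5/2, 2): F = (-2.7500, 52.5000).
Jacobian J = [[2·x, -2·y - 2], [3·y^2 + 3·y + 3, 6·x·y + 3·x]].
At the point, J = [[5.0000, -6.0000], [21.0000, 37.5000]] (det J = 313.5000).
Solving J·Δ = −F gives Δ = (-0.6758, -1.0215).
Then the next iterate is (x, y)₁ = (1.8242, 0.9785).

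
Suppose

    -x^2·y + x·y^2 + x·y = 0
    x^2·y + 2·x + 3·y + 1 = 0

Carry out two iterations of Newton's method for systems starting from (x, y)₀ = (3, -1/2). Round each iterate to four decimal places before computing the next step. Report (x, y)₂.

At (3, -1/2): F = (3.7500, 1.0000).
Jacobian J = [[-2·x·y + y^2 + y, -x^2 + 2·x·y + x], [2·x·y + 2, x^2 + 3]].
At the point, J = [[2.7500, -9.0000], [-1.0000, 12.0000]] (det J = 24.0000).
Solving J·Δ = −F gives Δ = (-2.2500, -0.2708).
Then the next iterate is (x, y)₁ = (0.7500, -0.7708).
Round to (0.7500, -0.7708) and repeat: F = (0.301074, -0.245975), J = [[0.979533, -0.9687], [0.8438, 3.5625]].
Δ = (-0.1937, 0.1149), so (x, y)₂ = (0.5563, -0.6559).

(0.5563, -0.6559)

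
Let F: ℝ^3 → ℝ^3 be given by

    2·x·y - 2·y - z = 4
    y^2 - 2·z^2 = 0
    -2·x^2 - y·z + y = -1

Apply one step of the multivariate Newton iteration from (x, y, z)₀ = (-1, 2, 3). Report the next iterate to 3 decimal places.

(-4.800, -4.700, -0.400)

At (-1, 2, 3): F = (-15.000, -14.000, -5.000).
Jacobian J = [[2·y, 2·x - 2, -1], [0, 2·y, -4·z], [-4·x, -z + 1, -y]].
At the point, J = [[4.000, -4.000, -1.000], [0.000, 4.000, -12.000], [4.000, -2.000, -2.000]] (det J = 80.000).
Solving J·Δ = −F gives Δ = (-3.800, -6.700, -3.400).
Then the next iterate is (x, y, z)₁ = (-4.800, -4.700, -0.400).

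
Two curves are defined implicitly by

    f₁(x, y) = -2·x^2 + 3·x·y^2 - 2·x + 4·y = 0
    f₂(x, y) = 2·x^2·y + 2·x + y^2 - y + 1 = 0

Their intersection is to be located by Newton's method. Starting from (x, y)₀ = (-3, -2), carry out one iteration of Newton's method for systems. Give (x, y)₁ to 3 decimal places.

(-2.109, -1.090)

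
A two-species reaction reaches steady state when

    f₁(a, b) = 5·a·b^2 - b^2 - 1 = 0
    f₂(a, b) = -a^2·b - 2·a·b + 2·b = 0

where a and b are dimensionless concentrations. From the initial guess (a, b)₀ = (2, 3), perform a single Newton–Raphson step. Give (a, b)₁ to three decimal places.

At (2, 3): F = (80.000, -18.000).
Jacobian J = [[5·b^2, 10·a·b - 2·b], [-2·a·b - 2·b, -a^2 - 2·a + 2]].
At the point, J = [[45.000, 54.000], [-18.000, -6.000]] (det J = 702.000).
Solving J·Δ = −F gives Δ = (-0.701, -0.897).
Then the next iterate is (a, b)₁ = (1.299, 2.103).

(1.299, 2.103)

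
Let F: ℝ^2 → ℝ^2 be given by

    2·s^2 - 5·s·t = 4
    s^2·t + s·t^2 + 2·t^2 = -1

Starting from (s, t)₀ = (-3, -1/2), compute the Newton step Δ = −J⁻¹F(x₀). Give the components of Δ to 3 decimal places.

At (-3, -1/2): F = (6.500, -3.750).
Jacobian J = [[4·s - 5·t, -5·s], [2·s·t + t^2, s^2 + 2·s·t + 4·t]].
At the point, J = [[-9.500, 15.000], [3.250, 10.000]] (det J = -143.750).
Solving J·Δ = −F gives Δ = (0.843, 0.101).

(0.843, 0.101)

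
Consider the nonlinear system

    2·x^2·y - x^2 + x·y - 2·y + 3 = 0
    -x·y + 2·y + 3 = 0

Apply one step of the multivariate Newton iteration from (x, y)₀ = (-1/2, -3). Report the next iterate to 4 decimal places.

At (-1/2, -3): F = (8.7500, -4.5000).
Jacobian J = [[4·x·y - 2·x + y, 2·x^2 + x - 2], [-y, -x + 2]].
At the point, J = [[4.0000, -2.0000], [3.0000, 2.5000]] (det J = 16.0000).
Solving J·Δ = −F gives Δ = (-0.8047, 2.7656).
Then the next iterate is (x, y)₁ = (-1.3047, -0.2344).

(-1.3047, -0.2344)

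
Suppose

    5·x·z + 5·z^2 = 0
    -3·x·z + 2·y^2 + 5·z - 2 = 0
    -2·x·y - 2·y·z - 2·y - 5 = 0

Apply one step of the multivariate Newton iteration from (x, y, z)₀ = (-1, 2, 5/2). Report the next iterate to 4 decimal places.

(-0.9664, -0.2601, 1.5415)

At (-1, 2, 5/2): F = (18.7500, 26.0000, -15.0000).
Jacobian J = [[5·z, 0, 5·x + 10·z], [-3·z, 4·y, -3·x + 5], [-2·y, -2·x - 2·z - 2, -2·y]].
At the point, J = [[12.5000, 0.0000, 20.0000], [-7.5000, 8.0000, 8.0000], [-4.0000, -5.0000, -4.0000]] (det J = 1490.0000).
Solving J·Δ = −F gives Δ = (0.0336, -2.2601, -0.9585).
Then the next iterate is (x, y, z)₁ = (-0.9664, -0.2601, 1.5415).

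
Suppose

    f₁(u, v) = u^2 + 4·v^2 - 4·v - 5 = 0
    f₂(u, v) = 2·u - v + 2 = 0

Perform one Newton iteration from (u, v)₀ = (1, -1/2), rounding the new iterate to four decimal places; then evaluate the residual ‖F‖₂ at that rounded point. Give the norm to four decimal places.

9.4540

At (1, -1/2): F = (-1.0000, 4.5000).
Jacobian J = [[2·u, 8·v - 4], [2, -1]].
At the point, J = [[2.0000, -8.0000], [2.0000, -1.0000]] (det J = 14.0000).
Solving J·Δ = −F gives Δ = (-2.6429, -0.7857).
Then the next iterate is (u, v)₁ = (-1.6429, -1.2857).
Re-evaluating at (-1.6429, -1.2857): F = (9.454018, -0.0001), so ‖F‖₂ = 9.4540.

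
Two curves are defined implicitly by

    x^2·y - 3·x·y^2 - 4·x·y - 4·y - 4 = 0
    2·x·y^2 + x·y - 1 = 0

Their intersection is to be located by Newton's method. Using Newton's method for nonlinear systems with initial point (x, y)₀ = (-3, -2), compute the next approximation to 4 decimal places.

At (-3, -2): F = (-2.0000, -19.0000).
Jacobian J = [[2·x·y - 3·y^2 - 4·y, x^2 - 6·x·y - 4·x - 4], [2·y^2 + y, 4·x·y + x]].
At the point, J = [[8.0000, -19.0000], [6.0000, 21.0000]] (det J = 282.0000).
Solving J·Δ = −F gives Δ = (1.4291, 0.4965).
Then the next iterate is (x, y)₁ = (-1.5709, -1.5035).

(-1.5709, -1.5035)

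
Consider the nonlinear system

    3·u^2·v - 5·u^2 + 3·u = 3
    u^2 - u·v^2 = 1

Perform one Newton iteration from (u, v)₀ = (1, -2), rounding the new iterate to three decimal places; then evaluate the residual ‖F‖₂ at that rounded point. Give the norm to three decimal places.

4.218

At (1, -2): F = (-11.000, -4.000).
Jacobian J = [[6·u·v - 10·u + 3, 3·u^2], [2·u - v^2, -2·u·v]].
At the point, J = [[-19.000, 3.000], [-2.000, 4.000]] (det J = -70.000).
Solving J·Δ = −F gives Δ = (-0.457, 0.771).
Then the next iterate is (u, v)₁ = (0.543, -1.229).
Re-evaluating at (0.543, -1.229): F = (-3.93235, -1.52532), so ‖F‖₂ = 4.218.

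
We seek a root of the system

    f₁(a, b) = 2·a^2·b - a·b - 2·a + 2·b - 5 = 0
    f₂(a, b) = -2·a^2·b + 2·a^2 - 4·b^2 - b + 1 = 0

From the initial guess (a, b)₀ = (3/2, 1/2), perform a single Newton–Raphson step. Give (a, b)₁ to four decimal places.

(3.7025, 1.3797)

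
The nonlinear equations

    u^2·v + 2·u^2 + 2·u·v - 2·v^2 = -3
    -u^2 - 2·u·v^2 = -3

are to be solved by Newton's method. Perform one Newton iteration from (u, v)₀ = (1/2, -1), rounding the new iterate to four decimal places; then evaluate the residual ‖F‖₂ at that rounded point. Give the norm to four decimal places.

0.6001

At (1/2, -1): F = (0.2500, 1.7500).
Jacobian J = [[2·u·v + 4·u + 2·v, u^2 + 2·u - 4·v], [-2·u - 2·v^2, -4·u·v]].
At the point, J = [[-1.0000, 5.2500], [-3.0000, 2.0000]] (det J = 13.7500).
Solving J·Δ = −F gives Δ = (0.6318, 0.0727).
Then the next iterate is (u, v)₁ = (1.1318, -0.9273).
Re-evaluating at (1.1318, -0.9273): F = (0.555291, -0.227408), so ‖F‖₂ = 0.6001.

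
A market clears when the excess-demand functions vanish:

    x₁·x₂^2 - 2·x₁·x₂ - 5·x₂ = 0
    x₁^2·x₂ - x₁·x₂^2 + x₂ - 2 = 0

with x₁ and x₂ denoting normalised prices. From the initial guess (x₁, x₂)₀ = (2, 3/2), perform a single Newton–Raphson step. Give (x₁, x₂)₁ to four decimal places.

(1.0000, -1.2500)

At (2, 3/2): F = (-9.0000, 1.0000).
Jacobian J = [[x₂^2 - 2·x₂, 2·x₁·x₂ - 2·x₁ - 5], [2·x₁·x₂ - x₂^2, x₁^2 - 2·x₁·x₂ + 1]].
At the point, J = [[-0.7500, -3.0000], [3.7500, -1.0000]] (det J = 12.0000).
Solving J·Δ = −F gives Δ = (-1.0000, -2.7500).
Then the next iterate is (x₁, x₂)₁ = (1.0000, -1.2500).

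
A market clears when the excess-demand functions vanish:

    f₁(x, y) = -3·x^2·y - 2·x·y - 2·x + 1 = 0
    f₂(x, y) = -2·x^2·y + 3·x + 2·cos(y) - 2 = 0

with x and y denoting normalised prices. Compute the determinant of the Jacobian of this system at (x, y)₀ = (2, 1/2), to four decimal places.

J = [[-6·x·y - 2·y - 2, -3·x^2 - 2·x], [-4·x·y + 3, -2·x^2 - 2·sin(y)]].
At the point, J = [[-9.0000, -16.0000], [-1.0000, -8.958851]].
det J = 64.6297.

64.6297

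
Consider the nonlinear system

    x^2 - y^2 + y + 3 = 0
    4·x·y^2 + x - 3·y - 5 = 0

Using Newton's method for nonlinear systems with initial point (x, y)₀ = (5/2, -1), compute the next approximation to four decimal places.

At (5/2, -1): F = (7.2500, 10.5000).
Jacobian J = [[2·x, -2·y + 1], [4·y^2 + 1, 8·x·y - 3]].
At the point, J = [[5.0000, 3.0000], [5.0000, -23.0000]] (det J = -130.0000).
Solving J·Δ = −F gives Δ = (-1.5250, 0.1250).
Then the next iterate is (x, y)₁ = (0.9750, -0.8750).

(0.9750, -0.8750)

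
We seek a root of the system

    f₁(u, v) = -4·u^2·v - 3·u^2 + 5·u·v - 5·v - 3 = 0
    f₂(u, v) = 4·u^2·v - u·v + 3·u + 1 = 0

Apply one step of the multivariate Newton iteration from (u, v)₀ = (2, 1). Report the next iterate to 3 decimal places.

(0.927, 0.879)

At (2, 1): F = (-26.000, 21.000).
Jacobian J = [[-8·u·v - 6·u + 5·v, -4·u^2 + 5·u - 5], [8·u·v - v + 3, 4·u^2 - u]].
At the point, J = [[-23.000, -11.000], [18.000, 14.000]] (det J = -124.000).
Solving J·Δ = −F gives Δ = (-1.073, -0.121).
Then the next iterate is (u, v)₁ = (0.927, 0.879).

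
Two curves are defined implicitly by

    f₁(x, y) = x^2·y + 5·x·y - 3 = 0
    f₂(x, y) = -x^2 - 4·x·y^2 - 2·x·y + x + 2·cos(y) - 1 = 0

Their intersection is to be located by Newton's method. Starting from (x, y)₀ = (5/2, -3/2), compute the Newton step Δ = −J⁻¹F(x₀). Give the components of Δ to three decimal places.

(-2.173, -0.079)

At (5/2, -3/2): F = (-31.125, -19.60853).
Jacobian J = [[2·x·y + 5·y, x^2 + 5·x], [-2·x - 4·y^2 - 2·y + 1, -8·x·y - 2·x - 2·sin(y)]].
At the point, J = [[-15.000, 18.750], [-10.000, 26.99499]] (det J = -217.42485).
Solving J·Δ = −F gives Δ = (-2.173, -0.079).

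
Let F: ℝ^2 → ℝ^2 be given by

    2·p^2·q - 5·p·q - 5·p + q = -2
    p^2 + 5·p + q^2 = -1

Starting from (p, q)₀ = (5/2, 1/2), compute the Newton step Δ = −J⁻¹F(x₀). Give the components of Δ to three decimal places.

(-2.400, 4.000)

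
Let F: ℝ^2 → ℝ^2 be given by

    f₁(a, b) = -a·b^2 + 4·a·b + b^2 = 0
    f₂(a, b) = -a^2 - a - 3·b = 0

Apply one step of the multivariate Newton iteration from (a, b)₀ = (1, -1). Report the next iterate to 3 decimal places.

(0.704, -0.370)

At (1, -1): F = (-4.000, 1.000).
Jacobian J = [[-b^2 + 4·b, -2·a·b + 4·a + 2·b], [-2·a - 1, -3]].
At the point, J = [[-5.000, 4.000], [-3.000, -3.000]] (det J = 27.000).
Solving J·Δ = −F gives Δ = (-0.296, 0.630).
Then the next iterate is (a, b)₁ = (0.704, -0.370).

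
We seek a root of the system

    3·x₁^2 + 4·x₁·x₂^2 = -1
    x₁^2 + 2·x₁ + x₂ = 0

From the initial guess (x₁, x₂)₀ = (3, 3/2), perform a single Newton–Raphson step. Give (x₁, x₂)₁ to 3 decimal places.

At (3, 3/2): F = (55.000, 16.500).
Jacobian J = [[6·x₁ + 4·x₂^2, 8·x₁·x₂], [2·x₁ + 2, 1]].
At the point, J = [[27.000, 36.000], [8.000, 1.000]] (det J = -261.000).
Solving J·Δ = −F gives Δ = (-2.065, 0.021).
Then the next iterate is (x₁, x₂)₁ = (0.935, 1.521).

(0.935, 1.521)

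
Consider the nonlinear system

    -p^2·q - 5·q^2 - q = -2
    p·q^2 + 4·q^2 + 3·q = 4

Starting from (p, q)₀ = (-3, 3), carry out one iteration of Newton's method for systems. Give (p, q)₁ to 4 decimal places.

(-2.8142, 1.2586)

At (-3, 3): F = (-73.0000, 14.0000).
Jacobian J = [[-2·p·q, -p^2 - 10·q - 1], [q^2, 2·p·q + 8·q + 3]].
At the point, J = [[18.0000, -40.0000], [9.0000, 9.0000]] (det J = 522.0000).
Solving J·Δ = −F gives Δ = (0.1858, -1.7414).
Then the next iterate is (p, q)₁ = (-2.8142, 1.2586).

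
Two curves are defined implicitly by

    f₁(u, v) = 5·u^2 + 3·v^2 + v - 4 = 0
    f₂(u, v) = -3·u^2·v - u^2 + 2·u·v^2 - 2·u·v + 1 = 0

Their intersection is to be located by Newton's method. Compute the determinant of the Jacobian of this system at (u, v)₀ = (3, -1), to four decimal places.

-1270.0000

J = [[10·u, 6·v + 1], [-6·u·v - 2·u + 2·v^2 - 2·v, -3·u^2 + 4·u·v - 2·u]].
At the point, J = [[30.0000, -5.0000], [16.0000, -45.0000]].
det J = -1270.0000.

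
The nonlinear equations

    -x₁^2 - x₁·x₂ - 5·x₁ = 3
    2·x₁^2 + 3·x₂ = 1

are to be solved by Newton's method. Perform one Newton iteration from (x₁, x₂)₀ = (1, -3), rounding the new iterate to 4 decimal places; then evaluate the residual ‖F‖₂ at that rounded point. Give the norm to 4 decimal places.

24.3885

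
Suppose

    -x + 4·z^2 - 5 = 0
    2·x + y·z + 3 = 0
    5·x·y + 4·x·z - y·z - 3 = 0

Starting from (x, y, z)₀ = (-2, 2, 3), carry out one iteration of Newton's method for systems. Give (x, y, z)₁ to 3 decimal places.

(-1.036, 0.581, 1.665)

At (-2, 2, 3): F = (33.000, 5.000, -53.000).
Jacobian J = [[-1, 0, 8·z], [2, z, y], [5·y + 4·z, 5·x - z, 4·x - y]].
At the point, J = [[-1.000, 0.000, 24.000], [2.000, 3.000, 2.000], [22.000, -13.000, -10.000]] (det J = -2204.000).
Solving J·Δ = −F gives Δ = (0.964, -1.419, -1.335).
Then the next iterate is (x, y, z)₁ = (-1.036, 0.581, 1.665).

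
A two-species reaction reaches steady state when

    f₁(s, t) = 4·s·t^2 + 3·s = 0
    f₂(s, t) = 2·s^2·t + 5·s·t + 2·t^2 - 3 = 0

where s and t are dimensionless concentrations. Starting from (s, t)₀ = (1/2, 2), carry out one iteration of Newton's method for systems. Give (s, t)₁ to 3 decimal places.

(0.330, 1.216)

At (1/2, 2): F = (9.500, 11.000).
Jacobian J = [[4·t^2 + 3, 8·s·t], [4·s·t + 5·t, 2·s^2 + 5·s + 4·t]].
At the point, J = [[19.000, 8.000], [14.000, 11.000]] (det J = 97.000).
Solving J·Δ = −F gives Δ = (-0.170, -0.784).
Then the next iterate is (s, t)₁ = (0.330, 1.216).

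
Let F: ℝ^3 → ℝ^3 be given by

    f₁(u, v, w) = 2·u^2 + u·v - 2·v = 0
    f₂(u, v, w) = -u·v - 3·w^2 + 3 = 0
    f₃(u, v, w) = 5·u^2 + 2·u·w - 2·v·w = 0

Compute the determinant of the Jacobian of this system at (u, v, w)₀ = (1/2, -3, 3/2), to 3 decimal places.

170.000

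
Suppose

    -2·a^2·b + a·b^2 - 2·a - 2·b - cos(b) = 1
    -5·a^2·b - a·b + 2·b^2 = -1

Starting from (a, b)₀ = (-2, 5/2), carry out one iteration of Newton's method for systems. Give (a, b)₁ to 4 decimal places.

At (-2, 5/2): F = (-33.698856, -31.5000).
Jacobian J = [[-4·a·b + b^2 - 2, -2·a^2 + 2·a·b + sin(b) - 2], [-10·a·b - b, -5·a^2 - a + 4·b]].
At the point, J = [[24.2500, -19.401528], [47.5000, -8.0000]] (det J = 727.572573).
Solving J·Δ = −F gives Δ = (0.4694, -1.1502).
Then the next iterate is (a, b)₁ = (-1.5306, 1.3498).

(-1.5306, 1.3498)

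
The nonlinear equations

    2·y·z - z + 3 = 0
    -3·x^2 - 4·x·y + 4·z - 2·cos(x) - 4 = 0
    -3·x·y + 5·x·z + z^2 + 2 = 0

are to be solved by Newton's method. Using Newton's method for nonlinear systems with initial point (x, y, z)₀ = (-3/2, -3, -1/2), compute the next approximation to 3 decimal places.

(-0.522, -1.419, 0.203)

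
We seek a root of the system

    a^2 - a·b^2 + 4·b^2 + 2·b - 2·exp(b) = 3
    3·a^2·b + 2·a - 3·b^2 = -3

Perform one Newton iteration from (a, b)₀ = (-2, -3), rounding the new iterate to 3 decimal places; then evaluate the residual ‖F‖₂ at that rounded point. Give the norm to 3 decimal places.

At (-2, -3): F = (48.90043, -64.000).
Jacobian J = [[2·a - b^2, -2·a·b + 8·b - 2·exp(b) + 2], [6·a·b + 2, 3·a^2 - 6·b]].
At the point, J = [[-13.000, -34.09957], [38.000, 30.000]] (det J = 905.78382).
Solving J·Δ = −F gives Δ = (0.790, 1.133).
Then the next iterate is (a, b)₁ = (-1.210, -1.867).
Re-evaluating at (-1.210, -1.867): F = (12.58137, -18.07749), so ‖F‖₂ = 22.025.

22.025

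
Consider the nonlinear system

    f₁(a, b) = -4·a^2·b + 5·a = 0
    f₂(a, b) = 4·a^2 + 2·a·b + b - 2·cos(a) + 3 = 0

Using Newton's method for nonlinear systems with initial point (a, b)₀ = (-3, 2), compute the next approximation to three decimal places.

At (-3, 2): F = (-87.000, 30.97998).
Jacobian J = [[-8·a·b + 5, -4·a^2], [8·a + 2·b + 2·sin(a), 2·a + 1]].
At the point, J = [[53.000, -36.000], [-20.28224, -5.000]] (det J = -995.16064).
Solving J·Δ = −F gives Δ = (1.558, -0.123).
Then the next iterate is (a, b)₁ = (-1.442, 1.877).

(-1.442, 1.877)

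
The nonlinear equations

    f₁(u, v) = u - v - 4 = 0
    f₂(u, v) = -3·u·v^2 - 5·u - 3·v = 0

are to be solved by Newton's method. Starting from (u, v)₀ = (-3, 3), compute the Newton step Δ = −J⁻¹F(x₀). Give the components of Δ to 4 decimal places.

At (-3, 3): F = (-10.0000, 87.0000).
Jacobian J = [[1, -1], [-3·v^2 - 5, -6·u·v - 3]].
At the point, J = [[1.0000, -1.0000], [-32.0000, 51.0000]] (det J = 19.0000).
Solving J·Δ = −F gives Δ = (22.2632, 12.2632).

(22.2632, 12.2632)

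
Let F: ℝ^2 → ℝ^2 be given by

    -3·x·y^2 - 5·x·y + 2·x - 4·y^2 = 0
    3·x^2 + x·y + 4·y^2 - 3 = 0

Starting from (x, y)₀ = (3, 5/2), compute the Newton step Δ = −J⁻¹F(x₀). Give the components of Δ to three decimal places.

(-1.992, -0.681)

At (3, 5/2): F = (-112.750, 56.500).
Jacobian J = [[-3·y^2 - 5·y + 2, -6·x·y - 5·x - 8·y], [6·x + y, x + 8·y]].
At the point, J = [[-29.250, -80.000], [20.500, 23.000]] (det J = 967.250).
Solving J·Δ = −F gives Δ = (-1.992, -0.681).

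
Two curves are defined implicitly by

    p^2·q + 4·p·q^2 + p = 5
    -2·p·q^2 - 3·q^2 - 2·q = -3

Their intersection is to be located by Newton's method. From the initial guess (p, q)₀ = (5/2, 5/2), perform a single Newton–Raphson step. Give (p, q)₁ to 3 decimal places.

(2.225, 1.344)

At (5/2, 5/2): F = (75.625, -52.000).
Jacobian J = [[2·p·q + 4·q^2 + 1, p^2 + 8·p·q], [-2·q^2, -4·p·q - 6·q - 2]].
At the point, J = [[38.500, 56.250], [-12.500, -42.000]] (det J = -913.875).
Solving J·Δ = −F gives Δ = (-0.275, -1.156).
Then the next iterate is (p, q)₁ = (2.225, 1.344).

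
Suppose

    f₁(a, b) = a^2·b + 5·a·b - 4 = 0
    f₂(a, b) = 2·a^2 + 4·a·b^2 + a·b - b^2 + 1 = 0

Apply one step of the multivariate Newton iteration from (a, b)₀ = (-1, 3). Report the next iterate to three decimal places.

At (-1, 3): F = (-16.000, -45.000).
Jacobian J = [[2·a·b + 5·b, a^2 + 5·a], [4·a + 4·b^2 + b, 8·a·b + a - 2·b]].
At the point, J = [[9.000, -4.000], [35.000, -31.000]] (det J = -139.000).
Solving J·Δ = −F gives Δ = (2.273, 1.115).
Then the next iterate is (a, b)₁ = (1.273, 4.115).

(1.273, 4.115)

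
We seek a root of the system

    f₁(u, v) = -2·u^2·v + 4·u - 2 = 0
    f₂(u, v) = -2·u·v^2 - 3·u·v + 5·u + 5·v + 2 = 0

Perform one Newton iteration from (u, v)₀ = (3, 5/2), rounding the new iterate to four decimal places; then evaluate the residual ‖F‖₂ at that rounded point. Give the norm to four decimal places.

At (3, 5/2): F = (-35.0000, -30.5000).
Jacobian J = [[-4·u·v + 4, -2·u^2], [-2·v^2 - 3·v + 5, -4·u·v - 3·u + 5]].
At the point, J = [[-26.0000, -18.0000], [-15.0000, -34.0000]] (det J = 614.0000).
Solving J·Δ = −F gives Δ = (-1.0440, -0.4365).
Then the next iterate is (u, v)₁ = (1.9560, 2.0635).
Re-evaluating at (1.9560, 2.0635): F = (-9.965638, -6.668540), so ‖F‖₂ = 11.9910.

11.9910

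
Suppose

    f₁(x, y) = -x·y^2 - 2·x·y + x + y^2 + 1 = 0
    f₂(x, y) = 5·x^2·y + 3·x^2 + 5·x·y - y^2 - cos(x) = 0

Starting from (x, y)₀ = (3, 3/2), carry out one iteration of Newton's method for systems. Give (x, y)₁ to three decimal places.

At (3, 3/2): F = (-9.500, 115.73999).
Jacobian J = [[-y^2 - 2·y + 1, -2·x·y - 2·x + 2·y], [10·x·y + 6·x + 5·y + sin(x), 5·x^2 + 5·x - 2·y]].
At the point, J = [[-4.250, -12.000], [70.64112, 57.000]] (det J = 605.44344).
Solving J·Δ = −F gives Δ = (-1.400, -0.296).
Then the next iterate is (x, y)₁ = (1.600, 1.204).

(1.600, 1.204)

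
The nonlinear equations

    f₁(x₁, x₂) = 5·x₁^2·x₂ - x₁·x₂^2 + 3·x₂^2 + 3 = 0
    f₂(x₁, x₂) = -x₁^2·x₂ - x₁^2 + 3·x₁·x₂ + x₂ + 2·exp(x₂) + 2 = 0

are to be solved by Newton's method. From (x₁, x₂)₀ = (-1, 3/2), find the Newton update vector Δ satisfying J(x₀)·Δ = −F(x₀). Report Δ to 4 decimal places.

(0.0885, -1.0572)

At (-1, 3/2): F = (19.5000, 5.463378).
Jacobian J = [[10·x₁·x₂ - x₂^2, 5·x₁^2 - 2·x₁·x₂ + 6·x₂], [-2·x₁·x₂ - 2·x₁ + 3·x₂, -x₁^2 + 3·x₁ + 2·exp(x₂) + 1]].
At the point, J = [[-17.2500, 17.0000], [9.5000, 5.963378]] (det J = -264.368273).
Solving J·Δ = −F gives Δ = (0.0885, -1.0572).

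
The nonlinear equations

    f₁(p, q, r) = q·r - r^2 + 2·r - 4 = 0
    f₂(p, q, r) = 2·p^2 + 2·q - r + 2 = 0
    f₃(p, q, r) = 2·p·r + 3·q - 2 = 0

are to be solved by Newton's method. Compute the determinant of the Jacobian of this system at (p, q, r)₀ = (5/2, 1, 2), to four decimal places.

-130.0000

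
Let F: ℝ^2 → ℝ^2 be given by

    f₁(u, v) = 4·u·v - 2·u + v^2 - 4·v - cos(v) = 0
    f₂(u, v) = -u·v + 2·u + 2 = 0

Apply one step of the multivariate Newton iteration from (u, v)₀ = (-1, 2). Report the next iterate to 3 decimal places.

At (-1, 2): F = (-9.58385, 2.000).
Jacobian J = [[4·v - 2, 4·u + 2·v + sin(v) - 4], [-v + 2, -u]].
At the point, J = [[6.000, -3.09070], [0.000, 1.000]] (det J = 6.000).
Solving J·Δ = −F gives Δ = (0.567, -2.000).
Then the next iterate is (u, v)₁ = (-0.433, 0.000).

(-0.433, 0.000)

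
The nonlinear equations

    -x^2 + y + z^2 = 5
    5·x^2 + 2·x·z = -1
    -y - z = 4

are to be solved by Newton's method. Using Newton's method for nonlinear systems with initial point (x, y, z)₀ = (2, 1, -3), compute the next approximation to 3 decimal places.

(1.280, -1.268, -2.732)

At (2, 1, -3): F = (1.000, 9.000, -2.000).
Jacobian J = [[-2·x, 1, 2·z], [10·x + 2·z, 0, 2·x], [0, -1, -1]].
At the point, J = [[-4.000, 1.000, -6.000], [14.000, 0.000, 4.000], [0.000, -1.000, -1.000]] (det J = 82.000).
Solving J·Δ = −F gives Δ = (-0.720, -2.268, 0.268).
Then the next iterate is (x, y, z)₁ = (1.280, -1.268, -2.732).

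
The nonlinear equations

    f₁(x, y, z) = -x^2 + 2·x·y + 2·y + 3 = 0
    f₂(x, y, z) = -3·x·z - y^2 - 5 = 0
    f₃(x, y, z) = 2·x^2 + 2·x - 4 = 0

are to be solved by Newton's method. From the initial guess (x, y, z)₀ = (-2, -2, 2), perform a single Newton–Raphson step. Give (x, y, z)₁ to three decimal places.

(-2.000, -0.500, 0.500)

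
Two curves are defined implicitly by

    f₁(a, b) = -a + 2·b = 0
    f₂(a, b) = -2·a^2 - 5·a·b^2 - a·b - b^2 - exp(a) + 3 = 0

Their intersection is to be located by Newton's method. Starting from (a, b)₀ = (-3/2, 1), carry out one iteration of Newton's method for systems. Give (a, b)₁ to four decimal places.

At (-3/2, 1): F = (3.5000, 6.276870).
Jacobian J = [[-1, 2], [-4·a - 5·b^2 - b - exp(a), -10·a·b - a - 2·b]].
At the point, J = [[-1.0000, 2.0000], [-0.223130, 14.5000]] (det J = -14.053740).
Solving J·Δ = −F gives Δ = (2.7179, -0.3911).
Then the next iterate is (a, b)₁ = (1.2179, 0.6089).

(1.2179, 0.6089)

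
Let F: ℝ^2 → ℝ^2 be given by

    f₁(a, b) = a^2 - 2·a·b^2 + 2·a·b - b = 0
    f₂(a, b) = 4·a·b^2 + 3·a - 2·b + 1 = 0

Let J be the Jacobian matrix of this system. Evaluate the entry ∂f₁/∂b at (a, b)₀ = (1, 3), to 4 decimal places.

∂f₁/∂b = -4·a·b + 2·a - 1.
At (1, 3) this is -11.0000.

-11.0000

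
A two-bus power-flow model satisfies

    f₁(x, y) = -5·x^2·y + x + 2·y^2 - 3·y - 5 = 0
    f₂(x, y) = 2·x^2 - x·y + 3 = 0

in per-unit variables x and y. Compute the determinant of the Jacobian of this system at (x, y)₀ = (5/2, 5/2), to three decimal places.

J = [[-10·x·y + 1, -5·x^2 + 4·y - 3], [4·x - y, -x]].
At the point, J = [[-61.500, -24.250], [7.500, -2.500]].
det J = 335.625.

335.625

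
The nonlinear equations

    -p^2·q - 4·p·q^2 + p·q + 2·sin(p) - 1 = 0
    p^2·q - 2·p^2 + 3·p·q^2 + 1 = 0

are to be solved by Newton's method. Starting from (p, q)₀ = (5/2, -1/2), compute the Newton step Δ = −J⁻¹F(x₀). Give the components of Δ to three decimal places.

At (5/2, -1/2): F = (-0.42806, -12.750).
Jacobian J = [[-2·p·q - 4·q^2 + q + 2·cos(p), -p^2 - 8·p·q + p], [2·p·q - 4·p + 3·q^2, p^2 + 6·p·q]].
At the point, J = [[-0.60229, 6.250], [-11.750, -1.250]] (det J = 74.19036).
Solving J·Δ = −F gives Δ = (-1.081, -0.036).

(-1.081, -0.036)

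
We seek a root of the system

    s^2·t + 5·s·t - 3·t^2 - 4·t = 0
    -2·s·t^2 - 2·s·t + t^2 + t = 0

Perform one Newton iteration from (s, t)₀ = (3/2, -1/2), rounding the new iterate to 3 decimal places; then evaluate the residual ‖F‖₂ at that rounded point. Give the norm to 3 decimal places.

At (3/2, -1/2): F = (-3.625, 0.500).
Jacobian J = [[2·s·t + 5·t, s^2 + 5·s - 6·t - 4], [-2·t^2 - 2·t, -4·s·t - 2·s + 2·t + 1]].
At the point, J = [[-4.000, 8.750], [0.500, 0.000]] (det J = -4.375).
Solving J·Δ = −F gives Δ = (-1.000, -0.043).
Then the next iterate is (s, t)₁ = (0.500, -0.543).
Re-evaluating at (0.500, -0.543): F = (-0.20580, 0.000), so ‖F‖₂ = 0.206.

0.206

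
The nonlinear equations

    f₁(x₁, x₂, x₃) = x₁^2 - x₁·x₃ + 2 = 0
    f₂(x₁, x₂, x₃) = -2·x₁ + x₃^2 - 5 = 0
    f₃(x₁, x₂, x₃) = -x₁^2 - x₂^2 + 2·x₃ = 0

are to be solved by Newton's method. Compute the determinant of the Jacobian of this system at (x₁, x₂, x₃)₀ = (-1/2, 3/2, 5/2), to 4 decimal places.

-49.5000

J = [[2·x₁ - x₃, 0, -x₁], [-2, 0, 2·x₃], [-2·x₁, -2·x₂, 2]].
At the point, J = [[-3.5000, 0.0000, 0.5000], [-2.0000, 0.0000, 5.0000], [1.0000, -3.0000, 2.0000]].
det J = -49.5000.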